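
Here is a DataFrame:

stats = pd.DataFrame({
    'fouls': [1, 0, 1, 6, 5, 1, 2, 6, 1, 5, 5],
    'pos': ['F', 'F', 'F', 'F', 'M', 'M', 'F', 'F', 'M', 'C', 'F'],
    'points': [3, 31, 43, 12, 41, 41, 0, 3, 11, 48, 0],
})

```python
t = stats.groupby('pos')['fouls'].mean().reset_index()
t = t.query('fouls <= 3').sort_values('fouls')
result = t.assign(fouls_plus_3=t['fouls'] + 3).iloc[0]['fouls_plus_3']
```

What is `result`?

group by pos, mean of fouls:
pos
C    5.000000
F    3.000000
M    2.333333
Name: fouls, dtype: float64
reset_index():
  pos     fouls
0   C  5.000000
1   F  3.000000
2   M  2.333333
filter rows where fouls <= 3:
  pos     fouls
1   F  3.000000
2   M  2.333333
sort by fouls:
  pos     fouls
2   M  2.333333
1   F  3.000000
add column fouls_plus_3 = t['fouls'] + 3:
  pos     fouls  fouls_plus_3
2   M  2.333333      5.333333
1   F  3.000000      6.000000
Taking the value at position 0, column 'fouls_plus_3' gives 5.33333333333.

5.33333333333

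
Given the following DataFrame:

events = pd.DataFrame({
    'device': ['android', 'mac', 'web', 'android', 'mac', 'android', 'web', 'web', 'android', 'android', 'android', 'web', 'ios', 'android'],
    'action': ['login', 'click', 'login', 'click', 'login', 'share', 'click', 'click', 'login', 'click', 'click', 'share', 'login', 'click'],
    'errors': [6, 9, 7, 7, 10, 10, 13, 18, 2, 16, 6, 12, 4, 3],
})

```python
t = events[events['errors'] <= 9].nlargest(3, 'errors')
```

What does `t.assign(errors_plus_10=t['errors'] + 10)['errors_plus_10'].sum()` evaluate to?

filter rows where errors <= 9:
     device action  errors
0   android  login       6
1       mac  click       9
2       web  login       7
3   android  click       7
8   android  login       2
10  android  click       6
12      ios  login       4
13  android  click       3
take 3 rows with largest errors:
    device action  errors
1      mac  click       9
2      web  login       7
3  android  click       7
add column errors_plus_10 = t['errors'] + 10:
    device action  errors  errors_plus_10
1      mac  click       9              19
2      web  login       7              17
3  android  click       7              17

53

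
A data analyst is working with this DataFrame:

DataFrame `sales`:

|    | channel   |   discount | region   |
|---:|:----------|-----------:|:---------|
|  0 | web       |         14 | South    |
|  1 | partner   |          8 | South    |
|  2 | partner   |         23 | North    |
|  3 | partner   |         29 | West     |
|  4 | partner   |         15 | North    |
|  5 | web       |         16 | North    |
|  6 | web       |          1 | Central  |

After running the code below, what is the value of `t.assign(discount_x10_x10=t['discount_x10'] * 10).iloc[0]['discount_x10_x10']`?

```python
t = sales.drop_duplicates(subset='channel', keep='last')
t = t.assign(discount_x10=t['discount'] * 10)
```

drop duplicate channel (keep=last):
   channel  discount   region
4  partner        15    North
6      web         1  Central
add column discount_x10 = t['discount'] * 10:
   channel  discount   region  discount_x10
4  partner        15    North           150
6      web         1  Central            10
add column discount_x10_x10 = t['discount_x10'] * 10:
   channel  discount   region  discount_x10  discount_x10_x10
4  partner        15    North           150              1500
6      web         1  Central            10               100

1500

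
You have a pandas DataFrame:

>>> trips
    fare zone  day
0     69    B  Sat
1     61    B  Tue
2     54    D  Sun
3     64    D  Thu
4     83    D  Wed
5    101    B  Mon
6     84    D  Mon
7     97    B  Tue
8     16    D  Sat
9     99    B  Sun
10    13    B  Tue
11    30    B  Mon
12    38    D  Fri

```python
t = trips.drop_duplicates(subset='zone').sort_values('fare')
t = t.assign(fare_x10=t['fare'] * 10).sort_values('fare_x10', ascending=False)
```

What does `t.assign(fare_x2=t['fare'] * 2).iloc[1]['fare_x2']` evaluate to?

108

drop duplicate zone (keep=first):
   fare zone  day
0    69    B  Sat
2    54    D  Sun
sort by fare:
   fare zone  day
2    54    D  Sun
0    69    B  Sat
add column fare_x10 = t['fare'] * 10:
   fare zone  day  fare_x10
2    54    D  Sun       540
0    69    B  Sat       690
sort by fare_x10 descending:
   fare zone  day  fare_x10
0    69    B  Sat       690
2    54    D  Sun       540
add column fare_x2 = t['fare'] * 2:
   fare zone  day  fare_x10  fare_x2
0    69    B  Sat       690      138
2    54    D  Sun       540      108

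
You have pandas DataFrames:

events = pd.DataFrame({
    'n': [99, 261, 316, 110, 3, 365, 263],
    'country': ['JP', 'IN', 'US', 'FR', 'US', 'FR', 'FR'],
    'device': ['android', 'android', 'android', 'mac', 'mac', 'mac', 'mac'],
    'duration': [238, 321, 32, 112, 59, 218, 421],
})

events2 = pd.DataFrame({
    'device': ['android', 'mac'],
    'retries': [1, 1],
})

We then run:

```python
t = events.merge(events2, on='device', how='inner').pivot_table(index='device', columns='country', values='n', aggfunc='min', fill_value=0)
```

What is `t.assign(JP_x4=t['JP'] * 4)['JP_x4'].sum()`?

merge on 'device' (how='inner') → 7 rows:
     n country   device  duration  retries
0   99      JP  android       238        1
1  261      IN  android       321        1
2  316      US  android        32        1
3  110      FR      mac       112        1
4    3      US      mac        59        1
5  365      FR      mac       218        1
6  263      FR      mac       421        1
pivot: rows=device, cols=country, min(n):
country   FR   IN  JP   US
device                    
android    0  261  99  316
mac      110    0   0    3
add column JP_x4 = t['JP'] * 4:
country   FR   IN  JP   US  JP_x4
device                           
android    0  261  99  316    396
mac      110    0   0    3      0
The sum of column 'JP_x4' is 396.

396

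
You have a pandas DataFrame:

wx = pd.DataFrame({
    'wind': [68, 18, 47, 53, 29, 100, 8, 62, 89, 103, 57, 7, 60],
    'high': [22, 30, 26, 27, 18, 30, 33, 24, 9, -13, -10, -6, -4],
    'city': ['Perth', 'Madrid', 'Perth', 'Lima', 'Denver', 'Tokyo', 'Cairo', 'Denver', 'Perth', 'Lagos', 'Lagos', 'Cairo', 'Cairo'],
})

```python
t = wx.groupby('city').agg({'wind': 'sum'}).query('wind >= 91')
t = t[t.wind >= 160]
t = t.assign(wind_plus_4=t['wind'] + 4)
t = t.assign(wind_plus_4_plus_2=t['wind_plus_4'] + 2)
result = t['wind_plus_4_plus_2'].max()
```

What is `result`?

group by city, sum of wind:
        wind
city        
Cairo     75
Denver    91
Lagos    160
Lima      53
Madrid    18
Perth    204
Tokyo    100
filter rows where wind >= 91:
        wind
city        
Denver    91
Lagos    160
Perth    204
Tokyo    100
filter rows where wind >= 160:
       wind
city       
Lagos   160
Perth   204
add column wind_plus_4 = t['wind'] + 4:
       wind  wind_plus_4
city                    
Lagos   160          164
Perth   204          208
add column wind_plus_4_plus_2 = t['wind_plus_4'] + 2:
       wind  wind_plus_4  wind_plus_4_plus_2
city                                        
Lagos   160          164                 166
Perth   204          208                 210
Then the max of column 'wind_plus_4_plus_2': 210

210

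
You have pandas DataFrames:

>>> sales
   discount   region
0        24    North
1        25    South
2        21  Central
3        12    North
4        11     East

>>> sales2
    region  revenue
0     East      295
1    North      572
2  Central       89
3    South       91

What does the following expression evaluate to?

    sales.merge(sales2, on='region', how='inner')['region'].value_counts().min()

1

merge on 'region' (how='inner') → 5 rows:
   discount   region  revenue
0        24    North      572
1        25    South       91
2        21  Central       89
3        12    North      572
4        11     East      295
value_counts of region:
region
North      2
South      1
Central    1
East       1
Name: count, dtype: int64
Then the min of the resulting series: 1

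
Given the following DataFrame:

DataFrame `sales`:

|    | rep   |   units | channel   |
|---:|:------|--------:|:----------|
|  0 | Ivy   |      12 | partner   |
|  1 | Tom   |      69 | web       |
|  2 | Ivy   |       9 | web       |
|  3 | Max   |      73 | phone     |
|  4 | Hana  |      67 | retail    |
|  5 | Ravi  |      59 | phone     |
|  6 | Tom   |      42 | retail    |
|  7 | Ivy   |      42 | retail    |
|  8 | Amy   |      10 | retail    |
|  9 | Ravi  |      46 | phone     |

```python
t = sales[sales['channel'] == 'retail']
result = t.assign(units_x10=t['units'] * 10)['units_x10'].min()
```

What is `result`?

100

filter rows where channel == 'retail':
    rep  units channel
4  Hana     67  retail
6   Tom     42  retail
7   Ivy     42  retail
8   Amy     10  retail
add column units_x10 = t['units'] * 10:
    rep  units channel  units_x10
4  Hana     67  retail        670
6   Tom     42  retail        420
7   Ivy     42  retail        420
8   Amy     10  retail        100
Finally, min of column 'units_x10' = 100.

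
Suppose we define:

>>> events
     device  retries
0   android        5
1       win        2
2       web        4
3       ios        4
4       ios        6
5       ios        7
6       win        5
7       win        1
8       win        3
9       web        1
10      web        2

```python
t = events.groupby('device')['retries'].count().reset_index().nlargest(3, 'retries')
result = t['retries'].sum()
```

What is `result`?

10

group by device, count of retries:
device
android    1
ios        3
web        3
win        4
Name: retries, dtype: int64
reset_index():
    device  retries
0  android        1
1      ios        3
2      web        3
3      win        4
take 3 rows with largest retries:
  device  retries
3    win        4
1    ios        3
2    web        3
Finally, sum of column 'retries' = 10.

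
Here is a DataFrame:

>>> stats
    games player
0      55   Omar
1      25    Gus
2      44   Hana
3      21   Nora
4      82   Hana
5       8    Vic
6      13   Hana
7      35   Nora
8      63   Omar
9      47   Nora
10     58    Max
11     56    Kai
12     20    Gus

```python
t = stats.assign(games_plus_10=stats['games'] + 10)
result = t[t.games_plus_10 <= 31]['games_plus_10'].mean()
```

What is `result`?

25.5

add column games_plus_10 = stats['games'] + 10:
    games player  games_plus_10
0      55   Omar             65
1      25    Gus             35
2      44   Hana             54
3      21   Nora             31
4      82   Hana             92
5       8    Vic             18
6      13   Hana             23
7      35   Nora             45
8      63   Omar             73
9      47   Nora             57
10     58    Max             68
11     56    Kai             66
12     20    Gus             30
filter rows where games_plus_10 <= 31:
    games player  games_plus_10
3      21   Nora             31
5       8    Vic             18
6      13   Hana             23
12     20    Gus             30
The mean of column 'games_plus_10' is 25.5.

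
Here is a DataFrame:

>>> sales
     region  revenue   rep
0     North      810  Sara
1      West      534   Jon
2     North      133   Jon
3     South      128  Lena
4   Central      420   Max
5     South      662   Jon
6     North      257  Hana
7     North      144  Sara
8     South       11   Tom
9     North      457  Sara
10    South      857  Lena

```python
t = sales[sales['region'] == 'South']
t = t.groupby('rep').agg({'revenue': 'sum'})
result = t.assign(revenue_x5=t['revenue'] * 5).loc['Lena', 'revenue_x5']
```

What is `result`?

4925

filter rows where region == 'South':
   region  revenue   rep
3   South      128  Lena
5   South      662   Jon
8   South       11   Tom
10  South      857  Lena
group by rep, sum of revenue:
      revenue
rep          
Jon       662
Lena      985
Tom        11
add column revenue_x5 = t['revenue'] * 5:
      revenue  revenue_x5
rep                      
Jon       662        3310
Lena      985        4925
Tom        11          55
The value at row 'Lena', column 'revenue_x5' is 4925.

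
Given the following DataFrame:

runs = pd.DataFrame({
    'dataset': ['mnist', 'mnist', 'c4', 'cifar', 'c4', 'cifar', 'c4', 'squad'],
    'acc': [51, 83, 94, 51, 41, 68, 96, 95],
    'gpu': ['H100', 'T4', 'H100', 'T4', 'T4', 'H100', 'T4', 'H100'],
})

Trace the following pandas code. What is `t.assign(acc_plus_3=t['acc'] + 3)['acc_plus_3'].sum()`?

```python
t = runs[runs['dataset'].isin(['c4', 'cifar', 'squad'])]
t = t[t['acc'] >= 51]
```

419

filter rows where dataset in ['c4', 'cifar', 'squad']:
  dataset  acc   gpu
2      c4   94  H100
3   cifar   51    T4
4      c4   41    T4
5   cifar   68  H100
6      c4   96    T4
7   squad   95  H100
filter rows where acc >= 51:
  dataset  acc   gpu
2      c4   94  H100
3   cifar   51    T4
5   cifar   68  H100
6      c4   96    T4
7   squad   95  H100
add column acc_plus_3 = t['acc'] + 3:
  dataset  acc   gpu  acc_plus_3
2      c4   94  H100          97
3   cifar   51    T4          54
5   cifar   68  H100          71
6      c4   96    T4          99
7   squad   95  H100          98
Finally, sum of column 'acc_plus_3' = 419.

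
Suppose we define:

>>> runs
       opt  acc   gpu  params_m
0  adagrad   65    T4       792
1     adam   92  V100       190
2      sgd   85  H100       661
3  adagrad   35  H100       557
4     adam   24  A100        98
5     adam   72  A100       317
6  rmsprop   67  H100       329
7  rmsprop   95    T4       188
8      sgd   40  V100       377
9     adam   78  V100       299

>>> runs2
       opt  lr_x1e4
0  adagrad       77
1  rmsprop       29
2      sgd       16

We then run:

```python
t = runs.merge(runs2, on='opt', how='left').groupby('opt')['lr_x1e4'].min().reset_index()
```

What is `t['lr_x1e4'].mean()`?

40.6666666667

merge on 'opt' (how='left') → 10 rows:
       opt  acc   gpu  params_m  lr_x1e4
0  adagrad   65    T4       792     77.0
1     adam   92  V100       190      NaN
2      sgd   85  H100       661     16.0
3  adagrad   35  H100       557     77.0
4     adam   24  A100        98      NaN
5     adam   72  A100       317      NaN
6  rmsprop   67  H100       329     29.0
7  rmsprop   95    T4       188     29.0
8      sgd   40  V100       377     16.0
9     adam   78  V100       299      NaN
group by opt, min of lr_x1e4:
opt
adagrad    77.0
adam        NaN
rmsprop    29.0
sgd        16.0
Name: lr_x1e4, dtype: float64
reset_index():
       opt  lr_x1e4
0  adagrad     77.0
1     adam      NaN
2  rmsprop     29.0
3      sgd     16.0
Taking the mean of column 'lr_x1e4' gives 40.6666666667.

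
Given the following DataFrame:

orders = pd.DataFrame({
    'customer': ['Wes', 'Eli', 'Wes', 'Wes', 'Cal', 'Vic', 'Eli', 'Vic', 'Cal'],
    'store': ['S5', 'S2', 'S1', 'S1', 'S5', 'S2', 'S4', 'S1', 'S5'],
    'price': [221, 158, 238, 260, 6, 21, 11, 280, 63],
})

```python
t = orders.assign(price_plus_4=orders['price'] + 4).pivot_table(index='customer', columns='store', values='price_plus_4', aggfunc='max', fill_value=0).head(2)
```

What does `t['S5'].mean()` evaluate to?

33.5

add column price_plus_4 = orders['price'] + 4:
  customer store  price  price_plus_4
0      Wes    S5    221           225
1      Eli    S2    158           162
2      Wes    S1    238           242
3      Wes    S1    260           264
4      Cal    S5      6            10
5      Vic    S2     21            25
6      Eli    S4     11            15
7      Vic    S1    280           284
8      Cal    S5     63            67
pivot: rows=customer, cols=store, max(price_plus_4):
store      S1   S2  S4   S5
customer                   
Cal         0    0   0   67
Eli         0  162  15    0
Vic       284   25   0    0
Wes       264    0   0  225
take first 2 rows:
store     S1   S2  S4  S5
customer                 
Cal        0    0   0  67
Eli        0  162  15   0
Finally, mean of column 'S5' = 33.5.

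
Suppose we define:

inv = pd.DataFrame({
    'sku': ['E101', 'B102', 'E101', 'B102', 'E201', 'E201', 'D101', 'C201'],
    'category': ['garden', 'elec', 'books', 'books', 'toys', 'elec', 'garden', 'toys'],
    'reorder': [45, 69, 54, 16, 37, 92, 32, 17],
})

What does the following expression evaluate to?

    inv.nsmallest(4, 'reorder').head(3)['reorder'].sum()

take 4 rows with smallest reorder:
    sku category  reorder
3  B102    books       16
7  C201     toys       17
6  D101   garden       32
4  E201     toys       37
take first 3 rows:
    sku category  reorder
3  B102    books       16
7  C201     toys       17
6  D101   garden       32
Taking the sum of column 'reorder' gives 65.

65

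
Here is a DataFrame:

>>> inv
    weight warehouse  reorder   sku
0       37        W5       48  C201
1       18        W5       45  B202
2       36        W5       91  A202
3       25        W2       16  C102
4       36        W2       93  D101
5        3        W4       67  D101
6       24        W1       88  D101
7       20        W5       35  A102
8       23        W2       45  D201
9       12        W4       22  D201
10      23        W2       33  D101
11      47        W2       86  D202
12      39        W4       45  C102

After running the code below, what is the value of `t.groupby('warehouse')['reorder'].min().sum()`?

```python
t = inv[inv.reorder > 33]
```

filter rows where reorder > 33:
    weight warehouse  reorder   sku
0       37        W5       48  C201
1       18        W5       45  B202
2       36        W5       91  A202
4       36        W2       93  D101
5        3        W4       67  D101
6       24        W1       88  D101
7       20        W5       35  A102
8       23        W2       45  D201
11      47        W2       86  D202
12      39        W4       45  C102
group by warehouse, min of reorder:
warehouse
W1    88
W2    45
W4    45
W5    35
Name: reorder, dtype: int64
Taking the sum of the resulting series gives 213.

213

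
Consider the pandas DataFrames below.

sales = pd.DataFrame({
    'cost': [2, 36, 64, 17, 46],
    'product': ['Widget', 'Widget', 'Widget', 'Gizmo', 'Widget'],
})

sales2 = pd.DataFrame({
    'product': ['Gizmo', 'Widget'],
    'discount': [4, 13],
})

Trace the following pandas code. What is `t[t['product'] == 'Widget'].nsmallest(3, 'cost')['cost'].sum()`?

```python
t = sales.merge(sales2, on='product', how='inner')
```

84

merge on 'product' (how='inner') → 5 rows:
   cost product  discount
0     2  Widget        13
1    36  Widget        13
2    64  Widget        13
3    17   Gizmo         4
4    46  Widget        13
filter rows where product == 'Widget':
   cost product  discount
0     2  Widget        13
1    36  Widget        13
2    64  Widget        13
4    46  Widget        13
take 3 rows with smallest cost:
   cost product  discount
0     2  Widget        13
1    36  Widget        13
4    46  Widget        13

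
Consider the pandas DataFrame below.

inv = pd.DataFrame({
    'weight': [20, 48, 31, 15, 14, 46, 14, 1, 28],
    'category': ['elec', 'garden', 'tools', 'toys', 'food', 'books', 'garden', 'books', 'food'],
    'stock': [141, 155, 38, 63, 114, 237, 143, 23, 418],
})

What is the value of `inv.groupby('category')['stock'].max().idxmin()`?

group by category, max of stock:
category
books     237
elec      141
food      418
garden    155
tools      38
toys       63
Name: stock, dtype: int64

tools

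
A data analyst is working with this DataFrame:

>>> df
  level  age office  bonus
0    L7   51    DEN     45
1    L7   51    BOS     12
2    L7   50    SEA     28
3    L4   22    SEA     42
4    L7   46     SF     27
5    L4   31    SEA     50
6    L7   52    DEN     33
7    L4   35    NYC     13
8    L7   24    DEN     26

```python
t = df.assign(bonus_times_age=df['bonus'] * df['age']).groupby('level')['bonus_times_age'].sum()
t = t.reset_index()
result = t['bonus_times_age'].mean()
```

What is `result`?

add column bonus_times_age = df['bonus'] * df['age']:
  level  age office  bonus  bonus_times_age
0    L7   51    DEN     45             2295
1    L7   51    BOS     12              612
2    L7   50    SEA     28             1400
3    L4   22    SEA     42              924
4    L7   46     SF     27             1242
5    L4   31    SEA     50             1550
6    L7   52    DEN     33             1716
7    L4   35    NYC     13              455
8    L7   24    DEN     26              624
group by level, sum of bonus_times_age:
level
L4    2929
L7    7889
Name: bonus_times_age, dtype: int64
reset_index():
  level  bonus_times_age
0    L4             2929
1    L7             7889
Reading off the mean of column 'bonus_times_age', we get 5409.0.

5409.0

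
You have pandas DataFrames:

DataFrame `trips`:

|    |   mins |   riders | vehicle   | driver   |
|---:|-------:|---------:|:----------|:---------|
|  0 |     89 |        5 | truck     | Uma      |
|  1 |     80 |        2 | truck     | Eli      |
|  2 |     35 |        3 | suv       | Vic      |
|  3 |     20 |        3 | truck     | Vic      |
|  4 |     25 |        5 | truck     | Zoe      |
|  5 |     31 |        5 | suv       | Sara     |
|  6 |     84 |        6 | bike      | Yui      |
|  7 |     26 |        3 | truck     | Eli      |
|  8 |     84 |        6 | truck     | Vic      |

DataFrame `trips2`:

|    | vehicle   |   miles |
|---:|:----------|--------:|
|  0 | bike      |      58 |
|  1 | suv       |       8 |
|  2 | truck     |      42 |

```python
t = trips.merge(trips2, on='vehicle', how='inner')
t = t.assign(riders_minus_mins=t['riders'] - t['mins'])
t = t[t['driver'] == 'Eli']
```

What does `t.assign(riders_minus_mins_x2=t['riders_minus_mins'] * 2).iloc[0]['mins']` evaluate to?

merge on 'vehicle' (how='inner') → 9 rows:
   mins  riders vehicle driver  miles
0    89       5   truck    Uma     42
1    80       2   truck    Eli     42
2    35       3     suv    Vic      8
3    20       3   truck    Vic     42
4    25       5   truck    Zoe     42
5    31       5     suv   Sara      8
6    84       6    bike    Yui     58
7    26       3   truck    Eli     42
8    84       6   truck    Vic     42
add column riders_minus_mins = t['riders'] - t['mins']:
   mins  riders vehicle driver  miles  riders_minus_mins
0    89       5   truck    Uma     42                -84
1    80       2   truck    Eli     42                -78
2    35       3     suv    Vic      8                -32
3    20       3   truck    Vic     42                -17
4    25       5   truck    Zoe     42                -20
5    31       5     suv   Sara      8                -26
6    84       6    bike    Yui     58                -78
7    26       3   truck    Eli     42                -23
8    84       6   truck    Vic     42                -78
filter rows where driver == 'Eli':
   mins  riders vehicle driver  miles  riders_minus_mins
1    80       2   truck    Eli     42                -78
7    26       3   truck    Eli     42                -23
add column riders_minus_mins_x2 = t['riders_minus_mins'] * 2:
   mins  riders vehicle driver  miles  riders_minus_mins  riders_minus_mins_x2
1    80       2   truck    Eli     42                -78                  -156
7    26       3   truck    Eli     42                -23                   -46

80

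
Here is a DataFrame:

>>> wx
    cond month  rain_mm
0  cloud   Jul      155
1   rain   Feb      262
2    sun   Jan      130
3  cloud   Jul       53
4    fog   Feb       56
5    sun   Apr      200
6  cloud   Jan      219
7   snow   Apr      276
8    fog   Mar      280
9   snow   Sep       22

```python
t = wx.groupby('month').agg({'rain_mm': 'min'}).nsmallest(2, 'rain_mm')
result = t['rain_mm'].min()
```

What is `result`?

22

group by month, min of rain_mm:
       rain_mm
month         
Apr        200
Feb         56
Jan        130
Jul         53
Mar        280
Sep         22
take 2 rows with smallest rain_mm:
       rain_mm
month         
Sep         22
Jul         53
The min of column 'rain_mm' is 22.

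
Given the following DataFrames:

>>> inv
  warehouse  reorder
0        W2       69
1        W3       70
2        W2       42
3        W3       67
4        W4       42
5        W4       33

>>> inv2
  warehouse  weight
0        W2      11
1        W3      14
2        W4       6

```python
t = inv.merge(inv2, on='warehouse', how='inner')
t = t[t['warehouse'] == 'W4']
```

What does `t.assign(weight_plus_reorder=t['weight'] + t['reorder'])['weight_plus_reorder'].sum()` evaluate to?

merge on 'warehouse' (how='inner') → 6 rows:
  warehouse  reorder  weight
0        W2       69      11
1        W3       70      14
2        W2       42      11
3        W3       67      14
4        W4       42       6
5        W4       33       6
filter rows where warehouse == 'W4':
  warehouse  reorder  weight
4        W4       42       6
5        W4       33       6
add column weight_plus_reorder = t['weight'] + t['reorder']:
  warehouse  reorder  weight  weight_plus_reorder
4        W4       42       6                   48
5        W4       33       6                   39
Finally, sum of column 'weight_plus_reorder' = 87.

87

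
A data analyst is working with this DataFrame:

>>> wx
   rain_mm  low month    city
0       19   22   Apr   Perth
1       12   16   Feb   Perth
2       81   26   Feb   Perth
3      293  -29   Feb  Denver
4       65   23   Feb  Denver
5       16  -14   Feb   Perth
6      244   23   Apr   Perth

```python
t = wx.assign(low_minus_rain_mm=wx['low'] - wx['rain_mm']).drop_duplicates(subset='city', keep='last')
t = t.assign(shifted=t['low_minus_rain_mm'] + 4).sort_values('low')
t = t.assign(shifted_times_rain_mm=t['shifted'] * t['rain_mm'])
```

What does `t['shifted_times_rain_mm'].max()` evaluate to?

add column low_minus_rain_mm = wx['low'] - wx['rain_mm']:
   rain_mm  low month    city  low_minus_rain_mm
0       19   22   Apr   Perth                  3
1       12   16   Feb   Perth                  4
2       81   26   Feb   Perth                -55
3      293  -29   Feb  Denver               -322
4       65   23   Feb  Denver                -42
5       16  -14   Feb   Perth                -30
6      244   23   Apr   Perth               -221
drop duplicate city (keep=last):
   rain_mm  low month    city  low_minus_rain_mm
4       65   23   Feb  Denver                -42
6      244   23   Apr   Perth               -221
add column shifted = t['low_minus_rain_mm'] + 4:
   rain_mm  low month    city  low_minus_rain_mm  shifted
4       65   23   Feb  Denver                -42      -38
6      244   23   Apr   Perth               -221     -217
sort by low:
   rain_mm  low month    city  low_minus_rain_mm  shifted
4       65   23   Feb  Denver                -42      -38
6      244   23   Apr   Perth               -221     -217
add column shifted_times_rain_mm = t['shifted'] * t['rain_mm']:
   rain_mm  low month    city  low_minus_rain_mm  shifted  shifted_times_rain_mm
4       65   23   Feb  Denver                -42      -38                  -2470
6      244   23   Apr   Perth               -221     -217                 -52948

-2470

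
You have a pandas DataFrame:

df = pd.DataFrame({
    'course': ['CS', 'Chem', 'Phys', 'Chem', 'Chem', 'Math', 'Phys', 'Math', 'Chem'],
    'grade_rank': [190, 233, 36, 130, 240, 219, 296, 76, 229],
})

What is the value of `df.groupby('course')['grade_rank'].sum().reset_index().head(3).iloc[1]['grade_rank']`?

832

group by course, sum of grade_rank:
course
CS      190
Chem    832
Math    295
Phys    332
Name: grade_rank, dtype: int64
reset_index():
  course  grade_rank
0     CS         190
1   Chem         832
2   Math         295
3   Phys         332
take first 3 rows:
  course  grade_rank
0     CS         190
1   Chem         832
2   Math         295
Then the value at position 1, column 'grade_rank': 832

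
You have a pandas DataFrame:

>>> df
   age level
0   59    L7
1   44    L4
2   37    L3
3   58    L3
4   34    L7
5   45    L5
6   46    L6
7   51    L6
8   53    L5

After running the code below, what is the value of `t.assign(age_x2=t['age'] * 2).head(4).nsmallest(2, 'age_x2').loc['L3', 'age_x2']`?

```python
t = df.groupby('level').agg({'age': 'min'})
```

group by level, min of age:
       age
level     
L3      37
L4      44
L5      45
L6      46
L7      34
add column age_x2 = t['age'] * 2:
       age  age_x2
level             
L3      37      74
L4      44      88
L5      45      90
L6      46      92
L7      34      68
take first 4 rows:
       age  age_x2
level             
L3      37      74
L4      44      88
L5      45      90
L6      46      92
take 2 rows with smallest age_x2:
       age  age_x2
level             
L3      37      74
L4      44      88
Reading off the value at row 'L3', column 'age_x2', we get 74.

74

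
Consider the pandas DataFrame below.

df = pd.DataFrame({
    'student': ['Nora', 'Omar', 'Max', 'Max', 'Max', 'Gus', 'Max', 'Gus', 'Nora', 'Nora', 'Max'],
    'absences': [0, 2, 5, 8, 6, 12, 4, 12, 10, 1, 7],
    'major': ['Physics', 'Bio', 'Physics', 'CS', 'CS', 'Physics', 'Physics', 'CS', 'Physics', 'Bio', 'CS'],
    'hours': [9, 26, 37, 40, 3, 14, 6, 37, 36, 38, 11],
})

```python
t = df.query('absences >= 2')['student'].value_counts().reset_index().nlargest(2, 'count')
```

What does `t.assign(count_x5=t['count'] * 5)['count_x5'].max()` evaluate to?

25

filter rows where absences >= 2:
   student  absences    major  hours
1     Omar         2      Bio     26
2      Max         5  Physics     37
3      Max         8       CS     40
4      Max         6       CS      3
5      Gus        12  Physics     14
6      Max         4  Physics      6
7      Gus        12       CS     37
8     Nora        10  Physics     36
10     Max         7       CS     11
value_counts of student:
student
Max     5
Gus     2
Omar    1
Nora    1
Name: count, dtype: int64
reset_index():
  student  count
0     Max      5
1     Gus      2
2    Omar      1
3    Nora      1
take 2 rows with largest count:
  student  count
0     Max      5
1     Gus      2
add column count_x5 = t['count'] * 5:
  student  count  count_x5
0     Max      5        25
1     Gus      2        10
The max of column 'count_x5' is 25.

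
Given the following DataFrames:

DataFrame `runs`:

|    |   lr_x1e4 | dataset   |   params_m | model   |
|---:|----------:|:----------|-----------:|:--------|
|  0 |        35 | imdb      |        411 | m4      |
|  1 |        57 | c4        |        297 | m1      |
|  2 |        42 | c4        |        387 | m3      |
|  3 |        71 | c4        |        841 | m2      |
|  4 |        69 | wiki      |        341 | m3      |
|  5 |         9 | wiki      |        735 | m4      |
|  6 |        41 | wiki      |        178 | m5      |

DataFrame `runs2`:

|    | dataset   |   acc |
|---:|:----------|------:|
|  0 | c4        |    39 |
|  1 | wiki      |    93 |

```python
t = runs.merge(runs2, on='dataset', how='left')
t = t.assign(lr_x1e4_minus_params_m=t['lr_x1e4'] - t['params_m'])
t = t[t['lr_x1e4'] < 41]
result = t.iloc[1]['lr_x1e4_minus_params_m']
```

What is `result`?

merge on 'dataset' (how='left') → 7 rows:
   lr_x1e4 dataset  params_m model   acc
0       35    imdb       411    m4   NaN
1       57      c4       297    m1  39.0
2       42      c4       387    m3  39.0
3       71      c4       841    m2  39.0
4       69    wiki       341    m3  93.0
5        9    wiki       735    m4  93.0
6       41    wiki       178    m5  93.0
add column lr_x1e4_minus_params_m = t['lr_x1e4'] - t['params_m']:
   lr_x1e4 dataset  params_m model   acc  lr_x1e4_minus_params_m
0       35    imdb       411    m4   NaN                    -376
1       57      c4       297    m1  39.0                    -240
2       42      c4       387    m3  39.0                    -345
3       71      c4       841    m2  39.0                    -770
4       69    wiki       341    m3  93.0                    -272
5        9    wiki       735    m4  93.0                    -726
6       41    wiki       178    m5  93.0                    -137
filter rows where lr_x1e4 < 41:
   lr_x1e4 dataset  params_m model   acc  lr_x1e4_minus_params_m
0       35    imdb       411    m4   NaN                    -376
5        9    wiki       735    m4  93.0                    -726

-726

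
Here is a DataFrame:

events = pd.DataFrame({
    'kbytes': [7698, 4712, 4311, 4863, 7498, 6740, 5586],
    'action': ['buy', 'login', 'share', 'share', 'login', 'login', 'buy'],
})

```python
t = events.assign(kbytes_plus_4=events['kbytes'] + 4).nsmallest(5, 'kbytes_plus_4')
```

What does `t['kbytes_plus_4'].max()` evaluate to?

6744

add column kbytes_plus_4 = events['kbytes'] + 4:
   kbytes action  kbytes_plus_4
0    7698    buy           7702
1    4712  login           4716
2    4311  share           4315
3    4863  share           4867
4    7498  login           7502
5    6740  login           6744
6    5586    buy           5590
take 5 rows with smallest kbytes_plus_4:
   kbytes action  kbytes_plus_4
2    4311  share           4315
1    4712  login           4716
3    4863  share           4867
6    5586    buy           5590
5    6740  login           6744
Finally, max of column 'kbytes_plus_4' = 6744.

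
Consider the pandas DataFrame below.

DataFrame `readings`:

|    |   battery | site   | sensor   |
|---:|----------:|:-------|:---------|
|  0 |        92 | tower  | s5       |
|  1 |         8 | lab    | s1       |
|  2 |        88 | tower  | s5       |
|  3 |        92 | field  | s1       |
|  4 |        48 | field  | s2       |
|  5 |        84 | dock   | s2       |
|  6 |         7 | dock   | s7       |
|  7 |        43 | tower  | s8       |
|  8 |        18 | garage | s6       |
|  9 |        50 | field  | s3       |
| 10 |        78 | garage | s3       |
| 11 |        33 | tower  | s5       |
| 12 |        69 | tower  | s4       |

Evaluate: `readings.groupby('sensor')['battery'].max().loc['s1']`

92

group by sensor, max of battery:
sensor
s1    92
s2    84
s3    78
s4    69
s5    92
s6    18
s7     7
s8    43
Name: battery, dtype: int64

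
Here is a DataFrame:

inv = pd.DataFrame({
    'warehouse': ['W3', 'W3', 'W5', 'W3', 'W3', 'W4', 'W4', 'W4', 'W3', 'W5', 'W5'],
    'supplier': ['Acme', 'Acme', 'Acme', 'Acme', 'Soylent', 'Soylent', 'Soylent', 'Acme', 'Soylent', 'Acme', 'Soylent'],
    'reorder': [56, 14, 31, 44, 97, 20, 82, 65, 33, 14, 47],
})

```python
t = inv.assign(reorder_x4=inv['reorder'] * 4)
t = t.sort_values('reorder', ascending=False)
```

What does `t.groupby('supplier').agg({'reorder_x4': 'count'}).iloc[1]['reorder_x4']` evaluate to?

5

add column reorder_x4 = inv['reorder'] * 4:
   warehouse supplier  reorder  reorder_x4
0         W3     Acme       56         224
1         W3     Acme       14          56
2         W5     Acme       31         124
3         W3     Acme       44         176
4         W3  Soylent       97         388
5         W4  Soylent       20          80
6         W4  Soylent       82         328
7         W4     Acme       65         260
8         W3  Soylent       33         132
9         W5     Acme       14          56
10        W5  Soylent       47         188
sort by reorder descending:
   warehouse supplier  reorder  reorder_x4
4         W3  Soylent       97         388
6         W4  Soylent       82         328
7         W4     Acme       65         260
0         W3     Acme       56         224
10        W5  Soylent       47         188
3         W3     Acme       44         176
8         W3  Soylent       33         132
2         W5     Acme       31         124
5         W4  Soylent       20          80
1         W3     Acme       14          56
9         W5     Acme       14          56
group by supplier, count of reorder_x4:
          reorder_x4
supplier            
Acme               6
Soylent            5
Taking the value at position 1, column 'reorder_x4' gives 5.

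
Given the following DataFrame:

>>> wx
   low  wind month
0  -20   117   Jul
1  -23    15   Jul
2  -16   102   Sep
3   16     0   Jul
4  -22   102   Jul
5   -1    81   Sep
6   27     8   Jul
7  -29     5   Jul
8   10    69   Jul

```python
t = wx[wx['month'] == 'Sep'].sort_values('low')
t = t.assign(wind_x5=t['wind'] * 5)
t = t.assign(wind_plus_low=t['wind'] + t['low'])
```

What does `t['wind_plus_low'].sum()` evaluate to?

166

filter rows where month == 'Sep':
   low  wind month
2  -16   102   Sep
5   -1    81   Sep
sort by low:
   low  wind month
2  -16   102   Sep
5   -1    81   Sep
add column wind_x5 = t['wind'] * 5:
   low  wind month  wind_x5
2  -16   102   Sep      510
5   -1    81   Sep      405
add column wind_plus_low = t['wind'] + t['low']:
   low  wind month  wind_x5  wind_plus_low
2  -16   102   Sep      510             86
5   -1    81   Sep      405             80
sum of column 'wind_plus_low' → 166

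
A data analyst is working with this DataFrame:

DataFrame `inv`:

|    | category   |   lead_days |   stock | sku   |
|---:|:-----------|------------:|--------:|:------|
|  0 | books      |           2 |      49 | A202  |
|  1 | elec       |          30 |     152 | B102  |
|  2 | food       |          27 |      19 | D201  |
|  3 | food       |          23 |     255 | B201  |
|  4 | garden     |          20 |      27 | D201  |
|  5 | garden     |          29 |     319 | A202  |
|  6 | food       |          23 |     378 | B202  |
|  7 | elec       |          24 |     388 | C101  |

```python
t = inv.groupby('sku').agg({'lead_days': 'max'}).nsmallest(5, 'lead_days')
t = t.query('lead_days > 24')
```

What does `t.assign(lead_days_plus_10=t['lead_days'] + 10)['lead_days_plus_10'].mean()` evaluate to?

group by sku, max of lead_days:
      lead_days
sku            
A202         29
B102         30
B201         23
B202         23
C101         24
D201         27
take 5 rows with smallest lead_days:
      lead_days
sku            
B201         23
B202         23
C101         24
D201         27
A202         29
filter rows where lead_days > 24:
      lead_days
sku            
D201         27
A202         29
add column lead_days_plus_10 = t['lead_days'] + 10:
      lead_days  lead_days_plus_10
sku                               
D201         27                 37
A202         29                 39

38.0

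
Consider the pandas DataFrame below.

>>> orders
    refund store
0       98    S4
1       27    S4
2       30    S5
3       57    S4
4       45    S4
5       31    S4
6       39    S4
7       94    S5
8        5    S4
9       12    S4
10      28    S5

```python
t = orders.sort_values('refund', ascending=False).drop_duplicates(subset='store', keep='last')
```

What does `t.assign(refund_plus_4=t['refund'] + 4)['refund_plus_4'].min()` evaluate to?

sort by refund descending:
    refund store
0       98    S4
7       94    S5
3       57    S4
4       45    S4
6       39    S4
5       31    S4
2       30    S5
10      28    S5
1       27    S4
9       12    S4
8        5    S4
drop duplicate store (keep=last):
    refund store
10      28    S5
8        5    S4
add column refund_plus_4 = t['refund'] + 4:
    refund store  refund_plus_4
10      28    S5             32
8        5    S4              9
So min() = 9.

9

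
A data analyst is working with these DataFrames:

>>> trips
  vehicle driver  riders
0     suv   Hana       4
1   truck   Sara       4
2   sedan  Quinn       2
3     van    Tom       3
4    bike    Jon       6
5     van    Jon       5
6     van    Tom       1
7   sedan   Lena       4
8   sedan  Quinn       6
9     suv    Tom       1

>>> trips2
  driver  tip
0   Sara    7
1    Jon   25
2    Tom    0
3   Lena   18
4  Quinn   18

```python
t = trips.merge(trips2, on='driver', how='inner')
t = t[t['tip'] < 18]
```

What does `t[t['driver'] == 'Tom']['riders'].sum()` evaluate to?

5

merge on 'driver' (how='inner') → 9 rows:
  vehicle driver  riders  tip
0   truck   Sara       4    7
1   sedan  Quinn       2   18
2     van    Tom       3    0
3    bike    Jon       6   25
4     van    Jon       5   25
5     van    Tom       1    0
6   sedan   Lena       4   18
7   sedan  Quinn       6   18
8     suv    Tom       1    0
filter rows where tip < 18:
  vehicle driver  riders  tip
0   truck   Sara       4    7
2     van    Tom       3    0
5     van    Tom       1    0
8     suv    Tom       1    0
filter rows where driver == 'Tom':
  vehicle driver  riders  tip
2     van    Tom       3    0
5     van    Tom       1    0
8     suv    Tom       1    0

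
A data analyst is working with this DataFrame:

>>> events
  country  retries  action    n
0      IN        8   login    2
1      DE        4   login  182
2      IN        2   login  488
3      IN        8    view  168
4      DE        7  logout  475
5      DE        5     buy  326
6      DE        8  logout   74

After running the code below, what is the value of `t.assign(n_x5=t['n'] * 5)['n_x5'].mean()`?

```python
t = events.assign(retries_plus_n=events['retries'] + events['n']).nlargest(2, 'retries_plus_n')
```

2407.5

add column retries_plus_n = events['retries'] + events['n']:
  country  retries  action    n  retries_plus_n
0      IN        8   login    2              10
1      DE        4   login  182             186
2      IN        2   login  488             490
3      IN        8    view  168             176
4      DE        7  logout  475             482
5      DE        5     buy  326             331
6      DE        8  logout   74              82
take 2 rows with largest retries_plus_n:
  country  retries  action    n  retries_plus_n
2      IN        2   login  488             490
4      DE        7  logout  475             482
add column n_x5 = t['n'] * 5:
  country  retries  action    n  retries_plus_n  n_x5
2      IN        2   login  488             490  2440
4      DE        7  logout  475             482  2375
Taking the mean of column 'n_x5' gives 2407.5.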